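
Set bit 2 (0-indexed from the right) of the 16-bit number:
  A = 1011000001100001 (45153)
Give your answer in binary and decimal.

Mask = 1 << 2 = 0000000000000100
Bit 2 of A is 0, so OR-ing with the mask flips it to 1.
  1011000001100001
| 0000000000000100
------------------
  1011000001100101

Answer: 1011000001100101 (45157)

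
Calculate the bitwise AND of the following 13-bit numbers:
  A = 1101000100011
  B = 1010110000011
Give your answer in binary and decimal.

Apply & to each column (1 only where both bits are 1):
  1101000100011
& 1010110000011
---------------
  1000000000011

Answer: 1000000000011 (4099)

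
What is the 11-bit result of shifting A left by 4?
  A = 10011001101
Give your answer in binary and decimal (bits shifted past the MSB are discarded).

Shift left by 4: drop the top 4 bit(s), append 4 zero(s) on the right.
  10011001101  ->  discard [1001], keep [1001101], append 0000
= 10011010000

Answer: 10011010000 (1232)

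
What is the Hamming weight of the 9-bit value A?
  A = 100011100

100011100
1-bits at positions (from bit 0 = LSB): 2, 3, 4, 8
Count = 4

Answer: 4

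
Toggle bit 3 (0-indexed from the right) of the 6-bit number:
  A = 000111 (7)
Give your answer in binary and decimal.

Mask = 1 << 3 = 001000
Bit 3 of A is 0; XOR with the mask flips it to 1.
  000111
^ 001000
--------
  001111

Answer: 001111 (15)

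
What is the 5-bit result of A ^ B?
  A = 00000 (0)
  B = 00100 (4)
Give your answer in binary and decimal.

Apply ^ to each column (1 where bits differ):
  00000
^ 00100
-------
  00100

Answer: 00100 (4)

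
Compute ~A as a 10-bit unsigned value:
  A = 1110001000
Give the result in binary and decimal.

Flip each bit (0->1, 1->0):
  1110001000
  0001110111

Answer: 0001110111 (119)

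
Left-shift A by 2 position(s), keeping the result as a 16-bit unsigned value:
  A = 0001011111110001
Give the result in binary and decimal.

Shift left by 2: drop the top 2 bit(s), append 2 zero(s) on the right.
  0001011111110001  ->  discard [00], keep [01011111110001], append 00
= 0101111111000100

Answer: 0101111111000100 (24516)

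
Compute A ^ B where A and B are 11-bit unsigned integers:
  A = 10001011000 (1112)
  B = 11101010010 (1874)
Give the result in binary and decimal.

Apply ^ to each column (1 where bits differ):
  10001011000
^ 11101010010
-------------
  01100001010

Answer: 01100001010 (778)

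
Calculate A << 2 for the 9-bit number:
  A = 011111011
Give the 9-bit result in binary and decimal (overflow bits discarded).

Shift left by 2: drop the top 2 bit(s), append 2 zero(s) on the right.
  011111011  ->  discard [01], keep [1111011], append 00
= 111101100

Answer: 111101100 (492)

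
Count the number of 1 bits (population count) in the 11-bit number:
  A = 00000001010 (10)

00000001010
1-bits at positions (from bit 0 = LSB): 1, 3
Count = 2

Answer: 2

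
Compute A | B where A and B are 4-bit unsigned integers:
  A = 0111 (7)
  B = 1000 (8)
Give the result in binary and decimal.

Apply | to each column (1 where either bit is 1):
  0111
| 1000
------
  1111

Answer: 1111 (15)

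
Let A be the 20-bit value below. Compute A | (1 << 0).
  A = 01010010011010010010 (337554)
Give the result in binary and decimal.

Mask = 1 << 0 = 00000000000000000001
Bit 0 of A is 0, so OR-ing with the mask flips it to 1.
  01010010011010010010
| 00000000000000000001
----------------------
  01010010011010010011

Answer: 01010010011010010011 (337555)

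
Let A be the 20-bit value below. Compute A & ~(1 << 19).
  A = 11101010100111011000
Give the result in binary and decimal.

Mask = ~(1 << 19) = 01111111111111111111
Bit 19 of A is 1, so AND-ing with the mask clears it to 0.
  11101010100111011000
& 01111111111111111111
----------------------
  01101010100111011000

Answer: 01101010100111011000 (436696)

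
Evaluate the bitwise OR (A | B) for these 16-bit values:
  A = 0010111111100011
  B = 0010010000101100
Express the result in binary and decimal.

Apply | to each column (1 where either bit is 1):
  0010111111100011
| 0010010000101100
------------------
  0010111111101111

Answer: 0010111111101111 (12271)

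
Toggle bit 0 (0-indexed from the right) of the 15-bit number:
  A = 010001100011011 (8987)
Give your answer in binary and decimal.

Mask = 1 << 0 = 000000000000001
Bit 0 of A is 1; XOR with the mask flips it to 0.
  010001100011011
^ 000000000000001
-----------------
  010001100011010

Answer: 010001100011010 (8986)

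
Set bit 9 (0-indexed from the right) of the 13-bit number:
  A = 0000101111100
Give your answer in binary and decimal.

Mask = 1 << 9 = 0001000000000
Bit 9 of A is 0, so OR-ing with the mask flips it to 1.
  0000101111100
| 0001000000000
---------------
  0001101111100

Answer: 0001101111100 (892)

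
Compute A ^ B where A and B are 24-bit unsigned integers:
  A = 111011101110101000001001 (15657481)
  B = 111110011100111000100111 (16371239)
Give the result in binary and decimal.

Apply ^ to each column (1 where bits differ):
  111011101110101000001001
^ 111110011100111000100111
--------------------------
  000101110010010000101110

Answer: 000101110010010000101110 (1516590)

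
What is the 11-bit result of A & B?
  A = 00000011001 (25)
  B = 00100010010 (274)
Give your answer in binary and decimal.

Apply & to each column (1 only where both bits are 1):
  00000011001
& 00100010010
-------------
  00000010000

Answer: 00000010000 (16)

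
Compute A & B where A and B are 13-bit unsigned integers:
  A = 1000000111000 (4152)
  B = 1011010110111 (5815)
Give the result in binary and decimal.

Apply & to each column (1 only where both bits are 1):
  1000000111000
& 1011010110111
---------------
  1000000110000

Answer: 1000000110000 (4144)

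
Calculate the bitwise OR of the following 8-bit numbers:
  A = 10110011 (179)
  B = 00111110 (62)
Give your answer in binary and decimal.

Apply | to each column (1 where either bit is 1):
  10110011
| 00111110
----------
  10111111

Answer: 10111111 (191)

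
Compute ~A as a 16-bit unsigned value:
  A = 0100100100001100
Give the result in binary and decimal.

Flip each bit (0->1, 1->0):
  0100100100001100
  1011011011110011

Answer: 1011011011110011 (46835)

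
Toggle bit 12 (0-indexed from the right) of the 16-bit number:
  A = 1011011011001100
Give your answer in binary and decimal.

Mask = 1 << 12 = 0001000000000000
Bit 12 of A is 1; XOR with the mask flips it to 0.
  1011011011001100
^ 0001000000000000
------------------
  1010011011001100

Answer: 1010011011001100 (42700)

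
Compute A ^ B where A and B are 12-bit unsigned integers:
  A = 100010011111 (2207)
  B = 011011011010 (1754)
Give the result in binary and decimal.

Apply ^ to each column (1 where bits differ):
  100010011111
^ 011011011010
--------------
  111001000101

Answer: 111001000101 (3653)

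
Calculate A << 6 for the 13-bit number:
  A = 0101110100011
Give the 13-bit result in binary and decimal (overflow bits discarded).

Shift left by 6: drop the top 6 bit(s), append 6 zero(s) on the right.
  0101110100011  ->  discard [010111], keep [0100011], append 000000
= 0100011000000

Answer: 0100011000000 (2240)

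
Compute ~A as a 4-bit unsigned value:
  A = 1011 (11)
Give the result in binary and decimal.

Flip each bit (0->1, 1->0):
  1011
  0100

Answer: 0100 (4)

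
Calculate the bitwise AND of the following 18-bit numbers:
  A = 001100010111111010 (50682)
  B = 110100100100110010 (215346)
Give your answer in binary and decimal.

Apply & to each column (1 only where both bits are 1):
  001100010111111010
& 110100100100110010
--------------------
  000100000100110010

Answer: 000100000100110010 (16690)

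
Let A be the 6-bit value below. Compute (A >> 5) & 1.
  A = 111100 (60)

Bit 5 is the 6th from the right.
  111100
  ^
That bit is 1.

Answer: 1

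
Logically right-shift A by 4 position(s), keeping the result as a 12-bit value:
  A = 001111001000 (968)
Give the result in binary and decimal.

Logical shift right by 4: drop the bottom 4 bit(s), prepend 4 zero(s) on the left.
  001111001000  ->  keep [00111100], discard [1000], prepend 0000
= 000000111100

Answer: 000000111100 (60)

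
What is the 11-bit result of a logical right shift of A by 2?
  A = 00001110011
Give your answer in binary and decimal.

Logical shift right by 2: drop the bottom 2 bit(s), prepend 2 zero(s) on the left.
  00001110011  ->  keep [000011100], discard [11], prepend 00
= 00000011100

Answer: 00000011100 (28)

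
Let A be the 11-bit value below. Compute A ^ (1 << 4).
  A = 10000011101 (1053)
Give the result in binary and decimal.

Mask = 1 << 4 = 00000010000
Bit 4 of A is 1; XOR with the mask flips it to 0.
  10000011101
^ 00000010000
-------------
  10000001101

Answer: 10000001101 (1037)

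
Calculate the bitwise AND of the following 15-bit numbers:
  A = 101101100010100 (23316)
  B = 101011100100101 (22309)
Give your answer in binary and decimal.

Apply & to each column (1 only where both bits are 1):
  101101100010100
& 101011100100101
-----------------
  101001100000100

Answer: 101001100000100 (21252)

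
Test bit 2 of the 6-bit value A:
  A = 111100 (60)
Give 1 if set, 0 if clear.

Bit 2 is the 3rd from the right.
  111100
     ^
That bit is 1.

Answer: 1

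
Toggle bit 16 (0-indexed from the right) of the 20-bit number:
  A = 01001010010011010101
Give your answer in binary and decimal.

Mask = 1 << 16 = 00010000000000000000
Bit 16 of A is 0; XOR with the mask flips it to 1.
  01001010010011010101
^ 00010000000000000000
----------------------
  01011010010011010101

Answer: 01011010010011010101 (369877)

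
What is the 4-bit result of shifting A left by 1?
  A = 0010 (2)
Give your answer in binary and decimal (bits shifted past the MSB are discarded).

Shift left by 1: drop the top 1 bit(s), append 1 zero(s) on the right.
  0010  ->  discard [0], keep [010], append 0
= 0100

Answer: 0100 (4)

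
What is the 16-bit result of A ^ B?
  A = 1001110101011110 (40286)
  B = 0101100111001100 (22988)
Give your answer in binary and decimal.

Apply ^ to each column (1 where bits differ):
  1001110101011110
^ 0101100111001100
------------------
  1100010010010010

Answer: 1100010010010010 (50322)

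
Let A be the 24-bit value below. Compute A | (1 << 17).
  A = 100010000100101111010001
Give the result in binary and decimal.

Mask = 1 << 17 = 000000100000000000000000
Bit 17 of A is 0, so OR-ing with the mask flips it to 1.
  100010000100101111010001
| 000000100000000000000000
--------------------------
  100010100100101111010001

Answer: 100010100100101111010001 (9063377)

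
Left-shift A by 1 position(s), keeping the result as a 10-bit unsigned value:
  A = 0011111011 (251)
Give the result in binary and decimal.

Shift left by 1: drop the top 1 bit(s), append 1 zero(s) on the right.
  0011111011  ->  discard [0], keep [011111011], append 0
= 0111110110

Answer: 0111110110 (502)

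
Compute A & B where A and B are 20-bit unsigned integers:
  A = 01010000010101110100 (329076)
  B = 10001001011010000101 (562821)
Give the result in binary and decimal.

Apply & to each column (1 only where both bits are 1):
  01010000010101110100
& 10001001011010000101
----------------------
  00000000010000000100

Answer: 00000000010000000100 (1028)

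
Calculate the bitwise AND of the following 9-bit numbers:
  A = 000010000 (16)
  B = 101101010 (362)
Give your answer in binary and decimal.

Apply & to each column (1 only where both bits are 1):
  000010000
& 101101010
-----------
  000000000

Answer: 000000000 (0)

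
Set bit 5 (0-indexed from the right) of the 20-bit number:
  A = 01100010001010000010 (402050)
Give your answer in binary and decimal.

Mask = 1 << 5 = 00000000000000100000
Bit 5 of A is 0, so OR-ing with the mask flips it to 1.
  01100010001010000010
| 00000000000000100000
----------------------
  01100010001010100010

Answer: 01100010001010100010 (402082)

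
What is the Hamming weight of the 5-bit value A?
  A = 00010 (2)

00010
1-bits at positions (from bit 0 = LSB): 1
Count = 1

Answer: 1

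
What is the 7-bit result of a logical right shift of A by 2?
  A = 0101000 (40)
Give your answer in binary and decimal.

Logical shift right by 2: drop the bottom 2 bit(s), prepend 2 zero(s) on the left.
  0101000  ->  keep [01010], discard [00], prepend 00
= 0001010

Answer: 0001010 (10)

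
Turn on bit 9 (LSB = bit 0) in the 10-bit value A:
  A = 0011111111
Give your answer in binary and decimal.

Mask = 1 << 9 = 1000000000
Bit 9 of A is 0, so OR-ing with the mask flips it to 1.
  0011111111
| 1000000000
------------
  1011111111

Answer: 1011111111 (767)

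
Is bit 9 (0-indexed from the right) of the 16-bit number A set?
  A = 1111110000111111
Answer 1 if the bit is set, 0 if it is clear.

Bit 9 is the 10th from the right.
  1111110000111111
        ^
That bit is 0.

Answer: 0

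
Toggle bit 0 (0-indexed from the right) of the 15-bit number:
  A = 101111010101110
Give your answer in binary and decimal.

Mask = 1 << 0 = 000000000000001
Bit 0 of A is 0; XOR with the mask flips it to 1.
  101111010101110
^ 000000000000001
-----------------
  101111010101111

Answer: 101111010101111 (24239)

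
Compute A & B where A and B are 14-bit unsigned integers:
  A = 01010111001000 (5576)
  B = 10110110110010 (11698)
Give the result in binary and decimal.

Apply & to each column (1 only where both bits are 1):
  01010111001000
& 10110110110010
----------------
  00010110000000

Answer: 00010110000000 (1408)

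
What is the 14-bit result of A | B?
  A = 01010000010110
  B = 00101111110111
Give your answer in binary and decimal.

Apply | to each column (1 where either bit is 1):
  01010000010110
| 00101111110111
----------------
  01111111110111

Answer: 01111111110111 (8183)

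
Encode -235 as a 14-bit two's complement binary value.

1. Binary of +235:  00000011101011
2. Invert bits:     11111100010100
3. Add 1:           11111100010101

Answer: 11111100010101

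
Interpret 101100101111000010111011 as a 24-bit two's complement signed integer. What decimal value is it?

MSB is 1, so the value is negative. Find the magnitude:
1. Invert bits:  010011010000111101000100
2. Add 1:        010011010000111101000101  = 5050181
3. Apply sign:   -5050181

Answer: -5050181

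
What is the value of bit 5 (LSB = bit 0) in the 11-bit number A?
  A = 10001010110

Bit 5 is the 6th from the right.
  10001010110
       ^
That bit is 0.

Answer: 0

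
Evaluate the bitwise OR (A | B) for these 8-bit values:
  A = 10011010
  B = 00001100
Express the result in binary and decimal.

Apply | to each column (1 where either bit is 1):
  10011010
| 00001100
----------
  10011110

Answer: 10011110 (158)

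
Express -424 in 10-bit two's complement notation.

1. Binary of +424:  0110101000
2. Invert bits:     1001010111
3. Add 1:           1001011000

Answer: 1001011000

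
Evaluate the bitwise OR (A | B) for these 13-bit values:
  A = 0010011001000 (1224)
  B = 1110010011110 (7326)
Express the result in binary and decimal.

Apply | to each column (1 where either bit is 1):
  0010011001000
| 1110010011110
---------------
  1110011011110

Answer: 1110011011110 (7390)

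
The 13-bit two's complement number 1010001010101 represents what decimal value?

MSB is 1, so the value is negative. Find the magnitude:
1. Invert bits:  0101110101010
2. Add 1:        0101110101011  = 2987
3. Apply sign:   -2987

Answer: -2987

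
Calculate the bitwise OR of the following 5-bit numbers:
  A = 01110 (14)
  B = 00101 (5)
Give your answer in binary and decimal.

Apply | to each column (1 where either bit is 1):
  01110
| 00101
-------
  01111

Answer: 01111 (15)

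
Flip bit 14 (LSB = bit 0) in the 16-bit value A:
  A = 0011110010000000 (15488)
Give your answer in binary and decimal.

Mask = 1 << 14 = 0100000000000000
Bit 14 of A is 0; XOR with the mask flips it to 1.
  0011110010000000
^ 0100000000000000
------------------
  0111110010000000

Answer: 0111110010000000 (31872)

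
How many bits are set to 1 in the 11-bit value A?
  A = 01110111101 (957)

01110111101
1-bits at positions (from bit 0 = LSB): 0, 2, 3, 4, 5, 7, 8, 9
Count = 8

Answer: 8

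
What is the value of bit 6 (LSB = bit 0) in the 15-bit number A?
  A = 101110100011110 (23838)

Bit 6 is the 7th from the right.
  101110100011110
          ^
That bit is 0.

Answer: 0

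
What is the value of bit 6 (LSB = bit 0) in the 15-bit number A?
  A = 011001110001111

Bit 6 is the 7th from the right.
  011001110001111
          ^
That bit is 0.

Answer: 0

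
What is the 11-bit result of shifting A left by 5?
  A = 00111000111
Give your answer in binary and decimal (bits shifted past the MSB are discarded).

Shift left by 5: drop the top 5 bit(s), append 5 zero(s) on the right.
  00111000111  ->  discard [00111], keep [000111], append 00000
= 00011100000

Answer: 00011100000 (224)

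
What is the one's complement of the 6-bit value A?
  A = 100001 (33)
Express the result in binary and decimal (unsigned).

Flip each bit (0->1, 1->0):
  100001
  011110

Answer: 011110 (30)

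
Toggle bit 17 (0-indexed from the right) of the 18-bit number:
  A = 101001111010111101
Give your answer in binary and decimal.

Mask = 1 << 17 = 100000000000000000
Bit 17 of A is 1; XOR with the mask flips it to 0.
  101001111010111101
^ 100000000000000000
--------------------
  001001111010111101

Answer: 001001111010111101 (40637)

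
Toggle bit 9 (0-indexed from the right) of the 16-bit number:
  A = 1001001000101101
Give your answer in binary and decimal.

Mask = 1 << 9 = 0000001000000000
Bit 9 of A is 1; XOR with the mask flips it to 0.
  1001001000101101
^ 0000001000000000
------------------
  1001000000101101

Answer: 1001000000101101 (36909)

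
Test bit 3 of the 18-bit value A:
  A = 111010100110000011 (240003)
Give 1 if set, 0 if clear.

Bit 3 is the 4th from the right.
  111010100110000011
                ^
That bit is 0.

Answer: 0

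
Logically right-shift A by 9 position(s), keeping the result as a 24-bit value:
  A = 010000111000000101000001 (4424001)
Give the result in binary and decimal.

Logical shift right by 9: drop the bottom 9 bit(s), prepend 9 zero(s) on the left.
  010000111000000101000001  ->  keep [010000111000000], discard [101000001], prepend 000000000
= 000000000010000111000000

Answer: 000000000010000111000000 (8640)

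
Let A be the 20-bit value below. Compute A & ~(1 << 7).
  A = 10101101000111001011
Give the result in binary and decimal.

Mask = ~(1 << 7) = 11111111111101111111
Bit 7 of A is 1, so AND-ing with the mask clears it to 0.
  10101101000111001011
& 11111111111101111111
----------------------
  10101101000101001011

Answer: 10101101000101001011 (708939)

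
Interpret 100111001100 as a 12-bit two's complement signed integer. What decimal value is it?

MSB is 1, so the value is negative. Find the magnitude:
1. Invert bits:  011000110011
2. Add 1:        011000110100  = 1588
3. Apply sign:   -1588

Answer: -1588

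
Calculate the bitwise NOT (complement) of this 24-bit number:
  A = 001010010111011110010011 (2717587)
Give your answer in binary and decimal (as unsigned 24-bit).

Flip each bit (0->1, 1->0):
  001010010111011110010011
  110101101000100001101100

Answer: 110101101000100001101100 (14059628)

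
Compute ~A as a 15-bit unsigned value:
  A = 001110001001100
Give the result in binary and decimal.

Flip each bit (0->1, 1->0):
  001110001001100
  110001110110011

Answer: 110001110110011 (25523)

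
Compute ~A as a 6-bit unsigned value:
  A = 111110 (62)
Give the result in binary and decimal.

Flip each bit (0->1, 1->0):
  111110
  000001

Answer: 000001 (1)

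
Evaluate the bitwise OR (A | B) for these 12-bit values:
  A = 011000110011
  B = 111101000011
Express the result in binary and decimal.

Apply | to each column (1 where either bit is 1):
  011000110011
| 111101000011
--------------
  111101110011

Answer: 111101110011 (3955)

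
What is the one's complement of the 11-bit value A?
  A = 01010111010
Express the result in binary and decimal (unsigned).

Flip each bit (0->1, 1->0):
  01010111010
  10101000101

Answer: 10101000101 (1349)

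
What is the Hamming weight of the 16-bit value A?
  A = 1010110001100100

1010110001100100
1-bits at positions (from bit 0 = LSB): 2, 5, 6, 10, 11, 13, 15
Count = 7

Answer: 7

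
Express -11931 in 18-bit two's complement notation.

1. Binary of +11931:  000010111010011011
2. Invert bits:     111101000101100100
3. Add 1:           111101000101100101

Answer: 111101000101100101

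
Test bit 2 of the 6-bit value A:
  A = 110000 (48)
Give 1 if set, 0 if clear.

Bit 2 is the 3rd from the right.
  110000
     ^
That bit is 0.

Answer: 0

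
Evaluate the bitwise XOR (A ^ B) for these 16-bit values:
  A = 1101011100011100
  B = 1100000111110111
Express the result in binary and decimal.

Apply ^ to each column (1 where bits differ):
  1101011100011100
^ 1100000111110111
------------------
  0001011011101011

Answer: 0001011011101011 (5867)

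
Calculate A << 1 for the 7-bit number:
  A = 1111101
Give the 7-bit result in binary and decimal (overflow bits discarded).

Shift left by 1: drop the top 1 bit(s), append 1 zero(s) on the right.
  1111101  ->  discard [1], keep [111101], append 0
= 1111010

Answer: 1111010 (122)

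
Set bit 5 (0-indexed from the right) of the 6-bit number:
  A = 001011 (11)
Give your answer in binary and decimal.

Mask = 1 << 5 = 100000
Bit 5 of A is 0, so OR-ing with the mask flips it to 1.
  001011
| 100000
--------
  101011

Answer: 101011 (43)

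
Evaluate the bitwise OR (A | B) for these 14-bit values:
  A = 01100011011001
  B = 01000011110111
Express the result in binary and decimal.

Apply | to each column (1 where either bit is 1):
  01100011011001
| 01000011110111
----------------
  01100011111111

Answer: 01100011111111 (6399)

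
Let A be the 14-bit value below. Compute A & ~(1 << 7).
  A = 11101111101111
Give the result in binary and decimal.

Mask = ~(1 << 7) = 11111101111111
Bit 7 of A is 1, so AND-ing with the mask clears it to 0.
  11101111101111
& 11111101111111
----------------
  11101101101111

Answer: 11101101101111 (15215)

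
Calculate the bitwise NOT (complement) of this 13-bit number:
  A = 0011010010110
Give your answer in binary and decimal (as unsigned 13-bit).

Flip each bit (0->1, 1->0):
  0011010010110
  1100101101001

Answer: 1100101101001 (6505)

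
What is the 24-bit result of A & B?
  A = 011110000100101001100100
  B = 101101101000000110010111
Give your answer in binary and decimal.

Apply & to each column (1 only where both bits are 1):
  011110000100101001100100
& 101101101000000110010111
--------------------------
  001100000000000000000100

Answer: 001100000000000000000100 (3145732)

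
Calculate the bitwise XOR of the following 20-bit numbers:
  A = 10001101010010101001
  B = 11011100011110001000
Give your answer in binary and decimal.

Apply ^ to each column (1 where bits differ):
  10001101010010101001
^ 11011100011110001000
----------------------
  01010001001100100001

Answer: 01010001001100100001 (332577)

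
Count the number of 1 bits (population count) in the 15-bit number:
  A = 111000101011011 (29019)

111000101011011
1-bits at positions (from bit 0 = LSB): 0, 1, 3, 4, 6, 8, 12, 13, 14
Count = 9

Answer: 9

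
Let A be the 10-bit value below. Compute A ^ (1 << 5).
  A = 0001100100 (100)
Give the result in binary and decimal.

Mask = 1 << 5 = 0000100000
Bit 5 of A is 1; XOR with the mask flips it to 0.
  0001100100
^ 0000100000
------------
  0001000100

Answer: 0001000100 (68)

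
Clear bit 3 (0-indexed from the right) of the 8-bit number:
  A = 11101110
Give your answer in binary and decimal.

Mask = ~(1 << 3) = 11110111
Bit 3 of A is 1, so AND-ing with the mask clears it to 0.
  11101110
& 11110111
----------
  11100110

Answer: 11100110 (230)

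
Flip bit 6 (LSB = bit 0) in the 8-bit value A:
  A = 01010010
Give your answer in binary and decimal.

Mask = 1 << 6 = 01000000
Bit 6 of A is 1; XOR with the mask flips it to 0.
  01010010
^ 01000000
----------
  00010010

Answer: 00010010 (18)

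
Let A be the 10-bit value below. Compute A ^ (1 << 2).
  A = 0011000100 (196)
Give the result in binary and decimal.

Mask = 1 << 2 = 0000000100
Bit 2 of A is 1; XOR with the mask flips it to 0.
  0011000100
^ 0000000100
------------
  0011000000

Answer: 0011000000 (192)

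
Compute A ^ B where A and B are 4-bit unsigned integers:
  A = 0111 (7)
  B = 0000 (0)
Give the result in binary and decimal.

Apply ^ to each column (1 where bits differ):
  0111
^ 0000
------
  0111

Answer: 0111 (7)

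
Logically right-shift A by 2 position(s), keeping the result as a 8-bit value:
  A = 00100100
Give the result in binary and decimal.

Logical shift right by 2: drop the bottom 2 bit(s), prepend 2 zero(s) on the left.
  00100100  ->  keep [001001], discard [00], prepend 00
= 00001001

Answer: 00001001 (9)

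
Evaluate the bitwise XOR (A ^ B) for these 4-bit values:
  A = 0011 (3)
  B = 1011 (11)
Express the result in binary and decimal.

Apply ^ to each column (1 where bits differ):
  0011
^ 1011
------
  1000

Answer: 1000 (8)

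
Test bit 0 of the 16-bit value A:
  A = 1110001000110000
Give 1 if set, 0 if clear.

Bit 0 is the 1st from the right.
  1110001000110000
                 ^
That bit is 0.

Answer: 0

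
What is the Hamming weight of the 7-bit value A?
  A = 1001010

1001010
1-bits at positions (from bit 0 = LSB): 1, 3, 6
Count = 3

Answer: 3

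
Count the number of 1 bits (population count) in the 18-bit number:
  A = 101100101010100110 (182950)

101100101010100110
1-bits at positions (from bit 0 = LSB): 1, 2, 5, 7, 9, 11, 14, 15, 17
Count = 9

Answer: 9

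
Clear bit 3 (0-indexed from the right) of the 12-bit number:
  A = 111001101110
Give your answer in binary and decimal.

Mask = ~(1 << 3) = 111111110111
Bit 3 of A is 1, so AND-ing with the mask clears it to 0.
  111001101110
& 111111110111
--------------
  111001100110

Answer: 111001100110 (3686)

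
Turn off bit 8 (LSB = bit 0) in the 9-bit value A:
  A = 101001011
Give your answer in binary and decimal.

Mask = ~(1 << 8) = 011111111
Bit 8 of A is 1, so AND-ing with the mask clears it to 0.
  101001011
& 011111111
-----------
  001001011

Answer: 001001011 (75)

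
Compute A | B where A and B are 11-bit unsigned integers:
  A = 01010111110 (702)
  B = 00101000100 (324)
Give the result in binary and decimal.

Apply | to each column (1 where either bit is 1):
  01010111110
| 00101000100
-------------
  01111111110

Answer: 01111111110 (1022)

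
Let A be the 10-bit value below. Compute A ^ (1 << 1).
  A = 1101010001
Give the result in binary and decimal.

Mask = 1 << 1 = 0000000010
Bit 1 of A is 0; XOR with the mask flips it to 1.
  1101010001
^ 0000000010
------------
  1101010011

Answer: 1101010011 (851)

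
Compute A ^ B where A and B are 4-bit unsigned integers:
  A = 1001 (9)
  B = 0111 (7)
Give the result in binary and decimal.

Apply ^ to each column (1 where bits differ):
  1001
^ 0111
------
  1110

Answer: 1110 (14)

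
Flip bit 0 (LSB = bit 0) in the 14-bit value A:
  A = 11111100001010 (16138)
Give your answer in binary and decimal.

Mask = 1 << 0 = 00000000000001
Bit 0 of A is 0; XOR with the mask flips it to 1.
  11111100001010
^ 00000000000001
----------------
  11111100001011

Answer: 11111100001011 (16139)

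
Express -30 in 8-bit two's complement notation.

1. Binary of +30:  00011110
2. Invert bits:     11100001
3. Add 1:           11100010

Answer: 11100010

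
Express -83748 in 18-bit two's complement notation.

1. Binary of +83748:  010100011100100100
2. Invert bits:     101011100011011011
3. Add 1:           101011100011011100

Answer: 101011100011011100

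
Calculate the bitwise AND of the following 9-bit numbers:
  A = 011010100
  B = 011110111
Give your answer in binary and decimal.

Apply & to each column (1 only where both bits are 1):
  011010100
& 011110111
-----------
  011010100

Answer: 011010100 (212)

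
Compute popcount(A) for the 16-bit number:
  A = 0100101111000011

0100101111000011
1-bits at positions (from bit 0 = LSB): 0, 1, 6, 7, 8, 9, 11, 14
Count = 8

Answer: 8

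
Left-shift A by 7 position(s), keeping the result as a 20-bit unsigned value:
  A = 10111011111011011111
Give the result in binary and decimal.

Shift left by 7: drop the top 7 bit(s), append 7 zero(s) on the right.
  10111011111011011111  ->  discard [1011101], keep [1111011011111], append 0000000
= 11110110111110000000

Answer: 11110110111110000000 (1011584)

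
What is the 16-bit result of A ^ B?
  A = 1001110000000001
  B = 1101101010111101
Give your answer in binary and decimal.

Apply ^ to each column (1 where bits differ):
  1001110000000001
^ 1101101010111101
------------------
  0100011010111100

Answer: 0100011010111100 (18108)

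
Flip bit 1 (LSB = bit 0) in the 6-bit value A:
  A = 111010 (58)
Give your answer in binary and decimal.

Mask = 1 << 1 = 000010
Bit 1 of A is 1; XOR with the mask flips it to 0.
  111010
^ 000010
--------
  111000

Answer: 111000 (56)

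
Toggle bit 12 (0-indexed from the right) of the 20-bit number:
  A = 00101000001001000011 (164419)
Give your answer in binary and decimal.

Mask = 1 << 12 = 00000001000000000000
Bit 12 of A is 0; XOR with the mask flips it to 1.
  00101000001001000011
^ 00000001000000000000
----------------------
  00101001001001000011

Answer: 00101001001001000011 (168515)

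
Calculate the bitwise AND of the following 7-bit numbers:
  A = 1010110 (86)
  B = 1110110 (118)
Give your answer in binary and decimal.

Apply & to each column (1 only where both bits are 1):
  1010110
& 1110110
---------
  1010110

Answer: 1010110 (86)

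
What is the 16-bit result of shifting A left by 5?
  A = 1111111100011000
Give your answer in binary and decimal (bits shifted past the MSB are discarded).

Shift left by 5: drop the top 5 bit(s), append 5 zero(s) on the right.
  1111111100011000  ->  discard [11111], keep [11100011000], append 00000
= 1110001100000000

Answer: 1110001100000000 (58112)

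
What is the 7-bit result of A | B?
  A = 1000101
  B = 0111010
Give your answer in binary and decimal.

Apply | to each column (1 where either bit is 1):
  1000101
| 0111010
---------
  1111111

Answer: 1111111 (127)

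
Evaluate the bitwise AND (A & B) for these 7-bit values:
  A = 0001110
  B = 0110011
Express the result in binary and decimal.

Apply & to each column (1 only where both bits are 1):
  0001110
& 0110011
---------
  0000010

Answer: 0000010 (2)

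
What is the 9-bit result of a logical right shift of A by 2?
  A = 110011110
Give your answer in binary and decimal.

Logical shift right by 2: drop the bottom 2 bit(s), prepend 2 zero(s) on the left.
  110011110  ->  keep [1100111], discard [10], prepend 00
= 001100111

Answer: 001100111 (103)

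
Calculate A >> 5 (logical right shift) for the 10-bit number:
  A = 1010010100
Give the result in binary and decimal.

Logical shift right by 5: drop the bottom 5 bit(s), prepend 5 zero(s) on the left.
  1010010100  ->  keep [10100], discard [10100], prepend 00000
= 0000010100

Answer: 0000010100 (20)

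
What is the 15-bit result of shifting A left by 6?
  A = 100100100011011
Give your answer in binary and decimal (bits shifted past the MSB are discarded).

Shift left by 6: drop the top 6 bit(s), append 6 zero(s) on the right.
  100100100011011  ->  discard [100100], keep [100011011], append 000000
= 100011011000000

Answer: 100011011000000 (18112)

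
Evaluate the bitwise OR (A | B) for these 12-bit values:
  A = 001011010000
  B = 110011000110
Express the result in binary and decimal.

Apply | to each column (1 where either bit is 1):
  001011010000
| 110011000110
--------------
  111011010110

Answer: 111011010110 (3798)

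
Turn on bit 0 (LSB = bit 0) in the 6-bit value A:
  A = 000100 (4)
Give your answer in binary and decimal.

Mask = 1 << 0 = 000001
Bit 0 of A is 0, so OR-ing with the mask flips it to 1.
  000100
| 000001
--------
  000101

Answer: 000101 (5)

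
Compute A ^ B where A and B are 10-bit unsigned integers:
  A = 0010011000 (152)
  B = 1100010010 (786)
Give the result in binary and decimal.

Apply ^ to each column (1 where bits differ):
  0010011000
^ 1100010010
------------
  1110001010

Answer: 1110001010 (906)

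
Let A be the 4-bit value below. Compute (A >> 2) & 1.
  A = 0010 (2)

Bit 2 is the 3rd from the right.
  0010
   ^
That bit is 0.

Answer: 0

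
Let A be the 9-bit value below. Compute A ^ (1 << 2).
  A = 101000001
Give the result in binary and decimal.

Mask = 1 << 2 = 000000100
Bit 2 of A is 0; XOR with the mask flips it to 1.
  101000001
^ 000000100
-----------
  101000101

Answer: 101000101 (325)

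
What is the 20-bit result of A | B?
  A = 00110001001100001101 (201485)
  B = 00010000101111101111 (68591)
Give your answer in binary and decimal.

Apply | to each column (1 where either bit is 1):
  00110001001100001101
| 00010000101111101111
----------------------
  00110001101111101111

Answer: 00110001101111101111 (203759)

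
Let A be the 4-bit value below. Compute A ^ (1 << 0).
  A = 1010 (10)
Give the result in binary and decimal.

Mask = 1 << 0 = 0001
Bit 0 of A is 0; XOR with the mask flips it to 1.
  1010
^ 0001
------
  1011

Answer: 1011 (11)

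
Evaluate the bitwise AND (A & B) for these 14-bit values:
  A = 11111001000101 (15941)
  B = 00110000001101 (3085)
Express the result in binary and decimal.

Apply & to each column (1 only where both bits are 1):
  11111001000101
& 00110000001101
----------------
  00110000000101

Answer: 00110000000101 (3077)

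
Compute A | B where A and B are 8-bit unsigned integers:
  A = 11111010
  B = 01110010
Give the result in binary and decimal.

Apply | to each column (1 where either bit is 1):
  11111010
| 01110010
----------
  11111010

Answer: 11111010 (250)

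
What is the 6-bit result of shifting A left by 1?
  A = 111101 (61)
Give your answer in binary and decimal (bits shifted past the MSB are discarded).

Shift left by 1: drop the top 1 bit(s), append 1 zero(s) on the right.
  111101  ->  discard [1], keep [11101], append 0
= 111010

Answer: 111010 (58)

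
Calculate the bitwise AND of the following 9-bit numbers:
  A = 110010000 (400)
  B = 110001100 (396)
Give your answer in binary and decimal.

Apply & to each column (1 only where both bits are 1):
  110010000
& 110001100
-----------
  110000000

Answer: 110000000 (384)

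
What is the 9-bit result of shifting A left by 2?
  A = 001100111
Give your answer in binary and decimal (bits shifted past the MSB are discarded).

Shift left by 2: drop the top 2 bit(s), append 2 zero(s) on the right.
  001100111  ->  discard [00], keep [1100111], append 00
= 110011100

Answer: 110011100 (412)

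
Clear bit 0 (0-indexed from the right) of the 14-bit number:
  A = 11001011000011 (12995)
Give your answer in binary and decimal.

Mask = ~(1 << 0) = 11111111111110
Bit 0 of A is 1, so AND-ing with the mask clears it to 0.
  11001011000011
& 11111111111110
----------------
  11001011000010

Answer: 11001011000010 (12994)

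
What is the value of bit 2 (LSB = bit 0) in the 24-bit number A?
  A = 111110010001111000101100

Bit 2 is the 3rd from the right.
  111110010001111000101100
                       ^
That bit is 1.

Answer: 1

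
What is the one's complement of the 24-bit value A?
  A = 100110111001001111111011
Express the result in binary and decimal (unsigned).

Flip each bit (0->1, 1->0):
  100110111001001111111011
  011001000110110000000100

Answer: 011001000110110000000100 (6581252)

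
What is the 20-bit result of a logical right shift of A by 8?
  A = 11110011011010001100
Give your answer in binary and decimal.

Logical shift right by 8: drop the bottom 8 bit(s), prepend 8 zero(s) on the left.
  11110011011010001100  ->  keep [111100110110], discard [10001100], prepend 00000000
= 00000000111100110110

Answer: 00000000111100110110 (3894)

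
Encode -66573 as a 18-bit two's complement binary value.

1. Binary of +66573:  010000010000001101
2. Invert bits:     101111101111110010
3. Add 1:           101111101111110011

Answer: 101111101111110011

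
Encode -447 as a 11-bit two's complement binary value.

1. Binary of +447:  00110111111
2. Invert bits:     11001000000
3. Add 1:           11001000001

Answer: 11001000001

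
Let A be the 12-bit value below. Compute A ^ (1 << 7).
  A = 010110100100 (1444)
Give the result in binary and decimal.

Mask = 1 << 7 = 000010000000
Bit 7 of A is 1; XOR with the mask flips it to 0.
  010110100100
^ 000010000000
--------------
  010100100100

Answer: 010100100100 (1316)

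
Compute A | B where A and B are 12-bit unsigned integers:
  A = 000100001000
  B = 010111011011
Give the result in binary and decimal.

Apply | to each column (1 where either bit is 1):
  000100001000
| 010111011011
--------------
  010111011011

Answer: 010111011011 (1499)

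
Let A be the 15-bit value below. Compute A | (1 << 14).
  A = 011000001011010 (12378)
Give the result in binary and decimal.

Mask = 1 << 14 = 100000000000000
Bit 14 of A is 0, so OR-ing with the mask flips it to 1.
  011000001011010
| 100000000000000
-----------------
  111000001011010

Answer: 111000001011010 (28762)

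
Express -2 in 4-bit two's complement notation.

1. Binary of +2:  0010
2. Invert bits:     1101
3. Add 1:           1110

Answer: 1110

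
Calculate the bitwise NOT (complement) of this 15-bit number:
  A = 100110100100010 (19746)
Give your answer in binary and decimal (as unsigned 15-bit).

Flip each bit (0->1, 1->0):
  100110100100010
  011001011011101

Answer: 011001011011101 (13021)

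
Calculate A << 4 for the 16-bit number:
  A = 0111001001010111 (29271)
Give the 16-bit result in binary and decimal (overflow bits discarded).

Shift left by 4: drop the top 4 bit(s), append 4 zero(s) on the right.
  0111001001010111  ->  discard [0111], keep [001001010111], append 0000
= 0010010101110000

Answer: 0010010101110000 (9584)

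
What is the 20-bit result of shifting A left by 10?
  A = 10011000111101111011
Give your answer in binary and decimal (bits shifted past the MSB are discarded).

Shift left by 10: drop the top 10 bit(s), append 10 zero(s) on the right.
  10011000111101111011  ->  discard [1001100011], keep [1101111011], append 0000000000
= 11011110110000000000

Answer: 11011110110000000000 (912384)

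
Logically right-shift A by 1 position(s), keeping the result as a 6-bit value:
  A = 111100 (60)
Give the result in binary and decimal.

Logical shift right by 1: drop the bottom 1 bit(s), prepend 1 zero(s) on the left.
  111100  ->  keep [11110], discard [0], prepend 0
= 011110

Answer: 011110 (30)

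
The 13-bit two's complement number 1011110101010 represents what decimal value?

MSB is 1, so the value is negative. Find the magnitude:
1. Invert bits:  0100001010101
2. Add 1:        0100001010110  = 2134
3. Apply sign:   -2134

Answer: -2134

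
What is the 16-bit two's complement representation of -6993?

1. Binary of +6993:  0001101101010001
2. Invert bits:     1110010010101110
3. Add 1:           1110010010101111

Answer: 1110010010101111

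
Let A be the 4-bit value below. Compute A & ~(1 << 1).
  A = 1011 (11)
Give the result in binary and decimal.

Mask = ~(1 << 1) = 1101
Bit 1 of A is 1, so AND-ing with the mask clears it to 0.
  1011
& 1101
------
  1001

Answer: 1001 (9)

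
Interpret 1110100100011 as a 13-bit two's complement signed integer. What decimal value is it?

MSB is 1, so the value is negative. Find the magnitude:
1. Invert bits:  0001011011100
2. Add 1:        0001011011101  = 733
3. Apply sign:   -733

Answer: -733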